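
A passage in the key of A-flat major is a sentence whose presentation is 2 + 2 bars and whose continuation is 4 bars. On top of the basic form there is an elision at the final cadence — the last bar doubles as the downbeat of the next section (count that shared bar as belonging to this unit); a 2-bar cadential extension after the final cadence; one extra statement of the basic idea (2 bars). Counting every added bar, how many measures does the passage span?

Basic sentence: 2 + 2 + 4 = 8 bars.
8 (basic form) + 2 (cadential extension) + 2 (extra statement) = 12.
The elision shares a bar with the next section but does not change this unit's count.

12 measures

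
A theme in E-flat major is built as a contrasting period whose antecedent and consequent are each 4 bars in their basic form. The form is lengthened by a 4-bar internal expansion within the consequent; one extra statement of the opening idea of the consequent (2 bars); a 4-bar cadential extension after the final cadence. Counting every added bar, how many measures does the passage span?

Basic contrasting period: 4 + 4 = 8 bars.
8 (basic form) + 4 (internal expansion) + 2 (extra statement) + 4 (cadential extension) = 18.

18 measures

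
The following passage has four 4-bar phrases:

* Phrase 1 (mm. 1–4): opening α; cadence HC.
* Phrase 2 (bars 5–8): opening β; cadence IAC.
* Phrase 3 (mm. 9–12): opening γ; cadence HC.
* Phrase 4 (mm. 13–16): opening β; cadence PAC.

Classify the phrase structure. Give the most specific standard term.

Four phrases in two halves: the first half (mm. 1–8) ends with an imperfect authentic cadence, the second (mm. 9–16) with a perfect authentic cadence — a large antecedent–consequent pair, i.e. a double period.
Phrase 3 begins with different material from phrase 1, making it contrasting.

contrasting double period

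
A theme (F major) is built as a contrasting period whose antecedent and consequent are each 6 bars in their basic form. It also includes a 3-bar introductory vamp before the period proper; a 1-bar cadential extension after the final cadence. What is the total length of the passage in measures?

16 measures

Basic contrasting period: 6 + 6 = 12 bars.
12 (basic form) + 3 (introduction) + 1 (cadential extension) = 16.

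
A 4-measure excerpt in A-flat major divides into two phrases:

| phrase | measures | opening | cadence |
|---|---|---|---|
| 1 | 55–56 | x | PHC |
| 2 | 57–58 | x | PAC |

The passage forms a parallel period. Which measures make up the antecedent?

measures 55–56

The antecedent is the phrase ending with the weaker cadence (Phrygian half cadence, phrase 1) and the consequent the one ending more conclusively (perfect authentic cadence, phrase 2); the antecedent is mm. 55–56.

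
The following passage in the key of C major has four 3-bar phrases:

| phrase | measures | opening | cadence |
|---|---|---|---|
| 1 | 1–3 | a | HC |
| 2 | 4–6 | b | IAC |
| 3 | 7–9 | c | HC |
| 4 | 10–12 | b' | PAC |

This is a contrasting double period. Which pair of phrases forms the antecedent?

In a double period the first pair of phrases (ending imperfect authentic cadence) is the large antecedent and the second pair (ending perfect authentic cadence) is the large consequent; the antecedent is phrases 1 and 2.

phrases 1 and 2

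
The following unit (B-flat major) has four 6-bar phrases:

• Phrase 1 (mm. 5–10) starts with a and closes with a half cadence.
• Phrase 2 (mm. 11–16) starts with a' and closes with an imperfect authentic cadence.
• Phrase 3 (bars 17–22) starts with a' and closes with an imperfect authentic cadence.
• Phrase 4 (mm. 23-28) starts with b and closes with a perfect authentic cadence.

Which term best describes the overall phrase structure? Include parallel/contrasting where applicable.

Four phrases in two halves: the first half (mm. 5–16) ends with an imperfect authentic cadence, the second (mm. 17–28) with a perfect authentic cadence — a large antecedent–consequent pair, i.e. a double period.
Phrase 3 begins with the same material as phrase 1, making it parallel.

parallel double period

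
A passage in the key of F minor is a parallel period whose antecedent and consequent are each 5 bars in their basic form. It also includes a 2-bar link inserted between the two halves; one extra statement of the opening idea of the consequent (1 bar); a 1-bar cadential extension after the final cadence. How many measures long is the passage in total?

14 measures

Basic parallel period: 5 + 5 = 10 bars.
10 (basic form) + 2 (link) + 1 (extra statement) + 1 (cadential extension) = 14.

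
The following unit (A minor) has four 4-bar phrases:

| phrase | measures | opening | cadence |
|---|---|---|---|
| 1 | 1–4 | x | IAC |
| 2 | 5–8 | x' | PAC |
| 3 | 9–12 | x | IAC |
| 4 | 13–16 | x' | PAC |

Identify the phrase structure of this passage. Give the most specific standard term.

The cadence pattern IAC–PAC–IAC–PAC is weak–strong twice, and phrases 3–4 restate phrases 1–2: a period heard twice, not a double period (which would end weakly at phrase 2).

repeated period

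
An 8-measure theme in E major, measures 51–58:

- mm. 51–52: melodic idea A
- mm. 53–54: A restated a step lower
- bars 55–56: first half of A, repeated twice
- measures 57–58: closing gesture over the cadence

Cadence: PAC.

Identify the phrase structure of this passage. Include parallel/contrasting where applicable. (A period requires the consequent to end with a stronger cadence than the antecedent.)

sentence

Basic idea (measures 51–52) + its repetition (mm. 53–54) form the presentation; fragmentation and cadence (mm. 55-58) form the continuation — the 8-bar whole is a sentence.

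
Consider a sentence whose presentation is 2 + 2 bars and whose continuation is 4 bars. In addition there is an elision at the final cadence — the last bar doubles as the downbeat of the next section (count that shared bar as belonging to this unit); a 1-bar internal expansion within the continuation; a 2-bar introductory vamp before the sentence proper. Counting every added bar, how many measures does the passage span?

11 measures

Basic sentence: 2 + 2 + 4 = 8 bars.
8 (basic form) + 1 (internal expansion) + 2 (introduction) = 11.
The elision shares a bar with the next section but does not change this unit's count.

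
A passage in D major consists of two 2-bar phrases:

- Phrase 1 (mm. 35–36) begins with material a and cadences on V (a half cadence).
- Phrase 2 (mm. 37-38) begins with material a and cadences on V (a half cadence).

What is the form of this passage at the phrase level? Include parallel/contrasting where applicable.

Both phrases have the same opening (a) and the same cadence (half cadence): the second is a restatement, not a consequent, so this is a repeated phrase rather than a period.

repeated phrase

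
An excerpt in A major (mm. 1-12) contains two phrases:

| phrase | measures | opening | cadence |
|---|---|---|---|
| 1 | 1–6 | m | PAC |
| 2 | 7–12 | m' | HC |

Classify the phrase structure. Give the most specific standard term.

phrase group

The second phrase closes with a half cadence, which is not stronger than the first phrase's perfect authentic cadence; without a weak→strong cadential pair there is no antecedent–consequent relationship, so this is a phrase group rather than a period.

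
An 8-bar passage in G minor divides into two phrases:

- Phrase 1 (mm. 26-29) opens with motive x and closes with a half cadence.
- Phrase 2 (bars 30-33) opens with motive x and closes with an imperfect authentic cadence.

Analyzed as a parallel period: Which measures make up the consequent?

The antecedent is the phrase ending with the weaker cadence (half cadence, phrase 1) and the consequent the one ending more conclusively (imperfect authentic cadence, phrase 2); the consequent is mm. 30-33.

measures 30–33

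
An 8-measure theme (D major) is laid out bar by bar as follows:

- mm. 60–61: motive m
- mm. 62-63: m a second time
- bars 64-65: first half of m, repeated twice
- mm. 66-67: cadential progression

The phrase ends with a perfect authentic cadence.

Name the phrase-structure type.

Basic idea (bars 60-61) + its repetition (mm. 62–63) form the presentation; fragmentation and cadence (measures 64–67) form the continuation — the 8-bar whole is a sentence.

sentence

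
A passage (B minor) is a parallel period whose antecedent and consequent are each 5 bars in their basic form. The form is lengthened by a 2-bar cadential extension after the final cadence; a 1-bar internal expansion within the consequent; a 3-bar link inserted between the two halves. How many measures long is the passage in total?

16 measures

Basic parallel period: 5 + 5 = 10 bars.
10 (basic form) + 2 (cadential extension) + 1 (internal expansion) + 3 (link) = 16.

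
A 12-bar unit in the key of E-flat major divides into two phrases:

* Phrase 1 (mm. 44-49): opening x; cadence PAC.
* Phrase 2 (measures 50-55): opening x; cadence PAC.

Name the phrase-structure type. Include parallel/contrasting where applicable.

Both phrases have the same opening (x) and the same cadence (perfect authentic cadence): the second is a restatement, not a consequent, so this is a repeated phrase rather than a period.

repeated phrase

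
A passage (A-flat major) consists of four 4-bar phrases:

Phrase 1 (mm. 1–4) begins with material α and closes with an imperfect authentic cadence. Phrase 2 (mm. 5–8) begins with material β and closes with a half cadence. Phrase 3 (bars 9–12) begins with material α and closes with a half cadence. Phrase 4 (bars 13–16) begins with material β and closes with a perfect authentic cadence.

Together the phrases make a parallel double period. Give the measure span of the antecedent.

measures 1–8

In a double period the first pair of phrases (ending half cadence) is the large antecedent and the second pair (ending perfect authentic cadence) is the large consequent; the antecedent is measures 1–8.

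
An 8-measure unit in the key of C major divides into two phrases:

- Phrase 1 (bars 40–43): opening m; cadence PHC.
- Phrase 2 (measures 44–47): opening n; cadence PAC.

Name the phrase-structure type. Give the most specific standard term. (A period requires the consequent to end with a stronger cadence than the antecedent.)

Phrase 1 ends with a Phrygian half cadence (weaker) and phrase 2 with a perfect authentic cadence (stronger): antecedent + consequent = a period.
The two phrases open with different material (m / n), so the period is contrasting.

contrasting period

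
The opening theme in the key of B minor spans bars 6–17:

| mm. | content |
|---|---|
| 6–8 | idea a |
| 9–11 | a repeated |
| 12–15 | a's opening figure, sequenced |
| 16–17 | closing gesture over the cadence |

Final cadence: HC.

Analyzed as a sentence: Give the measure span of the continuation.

measures 12–17

After the presentation (mm. 6–11), the continuation covers the fragmentation through the cadence: measures 12-17.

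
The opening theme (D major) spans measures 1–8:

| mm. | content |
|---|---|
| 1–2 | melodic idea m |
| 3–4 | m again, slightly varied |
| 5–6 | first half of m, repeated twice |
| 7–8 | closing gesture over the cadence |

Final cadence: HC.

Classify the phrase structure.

Basic idea (bars 1–2) + its repetition (measures 3–4) form the presentation; fragmentation and cadence (mm. 5–8) form the continuation — the 8-bar whole is a sentence.

sentence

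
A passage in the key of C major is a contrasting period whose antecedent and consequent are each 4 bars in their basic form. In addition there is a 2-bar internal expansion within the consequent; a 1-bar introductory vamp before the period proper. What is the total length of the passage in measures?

11 measures

Basic contrasting period: 4 + 4 = 8 bars.
8 (basic form) + 2 (internal expansion) + 1 (introduction) = 11.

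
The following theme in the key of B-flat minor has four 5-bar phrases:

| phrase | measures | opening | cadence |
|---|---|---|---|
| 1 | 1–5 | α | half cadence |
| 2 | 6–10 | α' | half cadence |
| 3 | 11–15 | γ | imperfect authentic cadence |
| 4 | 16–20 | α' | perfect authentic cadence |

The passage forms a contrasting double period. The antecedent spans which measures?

measures 1–10

In a double period the four phrases pair into a large antecedent (phrases 1–2, ending half cadence) and a large consequent (phrases 3–4, ending perfect authentic cadence). The antecedent spans mm. 1-10.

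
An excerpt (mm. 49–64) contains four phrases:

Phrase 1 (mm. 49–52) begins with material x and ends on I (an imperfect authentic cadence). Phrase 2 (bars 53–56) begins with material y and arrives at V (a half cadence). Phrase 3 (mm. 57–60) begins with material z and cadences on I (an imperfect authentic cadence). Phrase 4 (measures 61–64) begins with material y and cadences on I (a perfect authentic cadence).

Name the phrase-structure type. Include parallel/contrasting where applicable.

Four phrases in two halves: the first half (mm. 49–56) ends with a half cadence, the second (bars 57–64) with a perfect authentic cadence — a large antecedent–consequent pair, i.e. a double period.
Phrase 3 begins with different material from phrase 1, making it contrasting.

contrasting double period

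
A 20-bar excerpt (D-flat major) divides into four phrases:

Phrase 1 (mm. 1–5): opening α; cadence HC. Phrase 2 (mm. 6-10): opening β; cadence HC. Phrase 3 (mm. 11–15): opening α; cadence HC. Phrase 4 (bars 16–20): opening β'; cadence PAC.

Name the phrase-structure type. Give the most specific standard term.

parallel double period

Four phrases in two halves: the first half (mm. 1–10) ends with a half cadence, the second (mm. 11–20) with a perfect authentic cadence — a large antecedent–consequent pair, i.e. a double period.
Phrase 3 begins with the same material as phrase 1, making it parallel.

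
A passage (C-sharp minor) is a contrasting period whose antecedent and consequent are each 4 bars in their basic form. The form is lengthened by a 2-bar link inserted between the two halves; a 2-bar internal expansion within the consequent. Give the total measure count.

12 measures

Basic contrasting period: 4 + 4 = 8 bars.
8 (basic form) + 2 (link) + 2 (internal expansion) = 12.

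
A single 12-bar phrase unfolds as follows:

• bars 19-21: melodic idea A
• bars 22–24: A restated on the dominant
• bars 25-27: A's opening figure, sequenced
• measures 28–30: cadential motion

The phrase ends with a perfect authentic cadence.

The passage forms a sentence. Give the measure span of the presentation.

The presentation of a sentence is the basic idea (bars 19-21) plus its repetition (mm. 22–24); the presentation is therefore mm. 19–24.

measures 19–24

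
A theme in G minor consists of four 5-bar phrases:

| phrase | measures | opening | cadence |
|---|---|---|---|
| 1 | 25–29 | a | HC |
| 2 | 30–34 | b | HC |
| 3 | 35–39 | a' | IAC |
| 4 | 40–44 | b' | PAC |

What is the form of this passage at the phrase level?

Four phrases in two halves: the first half (mm. 25–34) ends with a half cadence, the second (mm. 35–44) with a perfect authentic cadence — a large antecedent–consequent pair, i.e. a double period.
Phrase 3 begins with the same material as phrase 1, making it parallel.

parallel double period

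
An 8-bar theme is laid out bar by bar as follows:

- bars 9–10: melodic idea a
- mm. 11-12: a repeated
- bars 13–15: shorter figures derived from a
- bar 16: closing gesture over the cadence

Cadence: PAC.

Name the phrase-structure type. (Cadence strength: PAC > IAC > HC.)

sentence

Basic idea (mm. 9–10) + its repetition (mm. 11-12) form the presentation; fragmentation and cadence (mm. 13–16) form the continuation — the 8-bar whole is a sentence.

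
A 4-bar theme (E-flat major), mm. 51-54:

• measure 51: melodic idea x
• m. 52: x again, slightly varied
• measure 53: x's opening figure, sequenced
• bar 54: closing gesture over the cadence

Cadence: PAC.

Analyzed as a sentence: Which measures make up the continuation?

measures 53–54

After the presentation (mm. 51–52), the continuation covers the fragmentation through the cadence: bars 53–54.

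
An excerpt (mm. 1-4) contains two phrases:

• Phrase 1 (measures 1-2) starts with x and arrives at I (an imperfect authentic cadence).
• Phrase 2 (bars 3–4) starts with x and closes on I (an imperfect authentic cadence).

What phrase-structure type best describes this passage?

Both phrases have the same opening (x) and the same cadence (imperfect authentic cadence): the second is a restatement, not a consequent, so this is a repeated phrase rather than a period.

repeated phrase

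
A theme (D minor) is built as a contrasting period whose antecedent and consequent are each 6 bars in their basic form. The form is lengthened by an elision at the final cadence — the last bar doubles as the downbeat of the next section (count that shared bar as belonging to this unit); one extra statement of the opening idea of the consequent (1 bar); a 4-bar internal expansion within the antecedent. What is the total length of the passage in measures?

Basic contrasting period: 6 + 6 = 12 bars.
12 (basic form) + 1 (extra statement) + 4 (internal expansion) = 17.
The elision shares a bar with the next section but does not change this unit's count.

17 measures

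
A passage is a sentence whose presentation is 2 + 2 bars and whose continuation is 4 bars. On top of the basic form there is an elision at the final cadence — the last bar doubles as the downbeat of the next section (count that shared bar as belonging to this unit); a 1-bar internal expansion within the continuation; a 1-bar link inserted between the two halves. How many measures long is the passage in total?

Basic sentence: 2 + 2 + 4 = 8 bars.
8 (basic form) + 1 (internal expansion) + 1 (link) = 10.
The elision shares a bar with the next section but does not change this unit's count.

10 measures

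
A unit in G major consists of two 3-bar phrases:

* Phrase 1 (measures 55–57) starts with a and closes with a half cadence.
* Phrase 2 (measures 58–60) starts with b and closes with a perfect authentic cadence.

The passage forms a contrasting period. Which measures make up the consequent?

The phrase ending with the weaker cadence (half cadence) is the antecedent; the one ending more conclusively (perfect authentic cadence) is the consequent. The consequent is measures 58–60.

measures 58–60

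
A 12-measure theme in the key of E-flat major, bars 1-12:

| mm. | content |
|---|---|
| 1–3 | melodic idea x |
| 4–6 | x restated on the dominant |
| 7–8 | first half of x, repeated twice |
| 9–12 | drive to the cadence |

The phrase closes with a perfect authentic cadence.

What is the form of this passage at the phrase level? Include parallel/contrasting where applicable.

sentence

Basic idea (bars 1–3) + its repetition (mm. 4–6) form the presentation; fragmentation and cadence (bars 7–12) form the continuation — the 12-bar whole is a sentence.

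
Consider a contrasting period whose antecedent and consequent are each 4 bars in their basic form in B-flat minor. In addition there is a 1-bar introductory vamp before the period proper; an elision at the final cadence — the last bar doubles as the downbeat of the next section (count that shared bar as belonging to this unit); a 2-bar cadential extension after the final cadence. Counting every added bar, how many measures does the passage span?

11 measures

Basic contrasting period: 4 + 4 = 8 bars.
8 (basic form) + 1 (introduction) + 2 (cadential extension) = 11.
The elision shares a bar with the next section but does not change this unit's count.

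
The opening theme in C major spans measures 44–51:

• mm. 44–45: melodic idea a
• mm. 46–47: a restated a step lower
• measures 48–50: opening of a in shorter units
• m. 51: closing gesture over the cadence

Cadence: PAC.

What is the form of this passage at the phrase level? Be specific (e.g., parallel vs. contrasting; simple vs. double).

Basic idea (bars 44-45) + its repetition (mm. 46–47) form the presentation; fragmentation and cadence (mm. 48–51) form the continuation — the 8-bar whole is a sentence.

sentence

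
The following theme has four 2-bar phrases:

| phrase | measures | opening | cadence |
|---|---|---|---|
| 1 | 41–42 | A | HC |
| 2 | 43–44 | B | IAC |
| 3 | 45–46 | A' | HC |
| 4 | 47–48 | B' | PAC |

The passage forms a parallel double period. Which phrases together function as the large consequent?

In a double period the first pair of phrases (ending imperfect authentic cadence) is the large antecedent and the second pair (ending perfect authentic cadence) is the large consequent; the consequent is phrases 3 and 4.

phrases 3 and 4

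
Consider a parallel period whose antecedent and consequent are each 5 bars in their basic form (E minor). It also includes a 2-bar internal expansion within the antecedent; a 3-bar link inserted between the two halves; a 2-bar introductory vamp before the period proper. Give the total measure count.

Basic parallel period: 5 + 5 = 10 bars.
10 (basic form) + 2 (internal expansion) + 3 (link) + 2 (introduction) = 17.

17 measures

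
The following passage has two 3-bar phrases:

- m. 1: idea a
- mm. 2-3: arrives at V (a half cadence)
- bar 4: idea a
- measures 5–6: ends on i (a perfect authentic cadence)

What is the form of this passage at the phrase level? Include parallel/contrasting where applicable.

parallel period

Phrase 1 ends with a half cadence (weaker) and phrase 2 with a perfect authentic cadence (stronger): antecedent + consequent = a period.
The two phrases open with the same material (a / a), so the period is parallel.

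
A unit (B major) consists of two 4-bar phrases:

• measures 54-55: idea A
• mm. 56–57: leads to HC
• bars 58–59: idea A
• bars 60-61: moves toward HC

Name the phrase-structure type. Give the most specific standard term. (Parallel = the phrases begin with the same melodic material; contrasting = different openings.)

repeated phrase

Both phrases have the same opening (A) and the same cadence (half cadence): the second is a restatement, not a consequent, so this is a repeated phrase rather than a period.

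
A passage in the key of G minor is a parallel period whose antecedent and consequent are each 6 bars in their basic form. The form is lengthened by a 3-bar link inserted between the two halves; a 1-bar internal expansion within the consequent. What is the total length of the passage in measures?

Basic parallel period: 6 + 6 = 12 bars.
12 (basic form) + 3 (link) + 1 (internal expansion) = 16.

16 measures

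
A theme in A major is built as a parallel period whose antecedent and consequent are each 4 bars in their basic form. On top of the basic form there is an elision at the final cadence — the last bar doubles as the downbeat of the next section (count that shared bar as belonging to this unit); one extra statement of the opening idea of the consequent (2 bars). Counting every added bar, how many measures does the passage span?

10 measures

Basic parallel period: 4 + 4 = 8 bars.
8 (basic form) + 2 (extra statement) = 10.
The elision shares a bar with the next section but does not change this unit's count.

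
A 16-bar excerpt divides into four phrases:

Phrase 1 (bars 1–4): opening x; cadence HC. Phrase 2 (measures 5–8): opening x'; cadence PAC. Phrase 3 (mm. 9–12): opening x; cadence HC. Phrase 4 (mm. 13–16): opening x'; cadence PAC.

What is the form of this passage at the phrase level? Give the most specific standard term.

The cadence pattern HC–PAC–HC–PAC is weak–strong twice, and phrases 3–4 restate phrases 1–2: a period heard twice, not a double period (which would end weakly at phrase 2).

repeated period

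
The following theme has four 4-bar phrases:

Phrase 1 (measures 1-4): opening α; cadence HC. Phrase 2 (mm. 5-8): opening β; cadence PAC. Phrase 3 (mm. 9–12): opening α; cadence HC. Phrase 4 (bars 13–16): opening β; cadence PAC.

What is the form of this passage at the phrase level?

repeated period

The cadence pattern HC–PAC–HC–PAC is weak–strong twice, and phrases 3–4 restate phrases 1–2: a period heard twice, not a double period (which would end weakly at phrase 2).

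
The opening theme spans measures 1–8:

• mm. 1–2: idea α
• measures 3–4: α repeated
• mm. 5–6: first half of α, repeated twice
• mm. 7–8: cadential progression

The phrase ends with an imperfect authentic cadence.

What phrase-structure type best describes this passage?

Basic idea (bars 1-2) + its repetition (bars 3-4) form the presentation; fragmentation and cadence (mm. 5–8) form the continuation — the 8-bar whole is a sentence.

sentence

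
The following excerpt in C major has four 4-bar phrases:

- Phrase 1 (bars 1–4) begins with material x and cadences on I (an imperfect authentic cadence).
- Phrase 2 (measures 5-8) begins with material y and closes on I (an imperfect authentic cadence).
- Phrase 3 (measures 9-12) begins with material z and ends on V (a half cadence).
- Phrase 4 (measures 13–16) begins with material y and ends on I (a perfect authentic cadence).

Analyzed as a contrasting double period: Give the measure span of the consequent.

measures 9–16

In a double period the four phrases pair into a large antecedent (phrases 1–2, ending imperfect authentic cadence) and a large consequent (phrases 3–4, ending perfect authentic cadence). The consequent spans mm. 9–16.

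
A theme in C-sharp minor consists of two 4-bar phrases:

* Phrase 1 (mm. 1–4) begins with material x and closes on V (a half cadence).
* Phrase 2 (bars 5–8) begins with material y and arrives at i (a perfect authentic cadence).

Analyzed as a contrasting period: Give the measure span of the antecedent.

measures 1–4

The antecedent is the phrase ending with the weaker cadence (half cadence, phrase 1) and the consequent the one ending more conclusively (perfect authentic cadence, phrase 2); the antecedent is mm. 1–4.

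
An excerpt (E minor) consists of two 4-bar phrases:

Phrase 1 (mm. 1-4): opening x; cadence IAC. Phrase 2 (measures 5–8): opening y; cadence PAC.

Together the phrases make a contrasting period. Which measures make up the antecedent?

The phrase ending with the weaker cadence (imperfect authentic cadence) is the antecedent; the one ending more conclusively (perfect authentic cadence) is the consequent. The antecedent is measures 1–4.

measures 1–4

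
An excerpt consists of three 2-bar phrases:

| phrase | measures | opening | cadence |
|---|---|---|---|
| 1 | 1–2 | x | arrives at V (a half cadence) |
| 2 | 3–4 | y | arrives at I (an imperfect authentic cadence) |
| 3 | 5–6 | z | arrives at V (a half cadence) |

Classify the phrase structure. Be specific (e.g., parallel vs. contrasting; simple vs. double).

phrase group

The final phrase closes with a half cadence, which is not stronger than the preceding imperfect authentic cadence; the 3 phrases lack an overall antecedent–consequent design and so form a phrase group.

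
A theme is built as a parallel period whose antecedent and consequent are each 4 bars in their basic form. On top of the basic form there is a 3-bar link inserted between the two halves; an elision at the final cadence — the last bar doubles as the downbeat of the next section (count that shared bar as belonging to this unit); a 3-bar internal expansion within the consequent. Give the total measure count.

Basic parallel period: 4 + 4 = 8 bars.
8 (basic form) + 3 (link) + 3 (internal expansion) = 14.
The elision shares a bar with the next section but does not change this unit's count.

14 measures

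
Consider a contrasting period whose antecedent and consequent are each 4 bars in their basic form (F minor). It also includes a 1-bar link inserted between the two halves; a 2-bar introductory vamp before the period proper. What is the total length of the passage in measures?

11 measures

Basic contrasting period: 4 + 4 = 8 bars.
8 (basic form) + 1 (link) + 2 (introduction) = 11.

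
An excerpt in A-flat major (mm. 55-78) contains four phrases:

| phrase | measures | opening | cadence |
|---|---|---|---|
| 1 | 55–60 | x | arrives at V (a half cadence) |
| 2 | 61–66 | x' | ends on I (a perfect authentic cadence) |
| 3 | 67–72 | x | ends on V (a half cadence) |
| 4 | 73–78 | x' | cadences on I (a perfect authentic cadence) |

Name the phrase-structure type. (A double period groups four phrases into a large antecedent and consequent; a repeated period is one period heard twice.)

The cadence pattern HC–PAC–HC–PAC is weak–strong twice, and phrases 3–4 restate phrases 1–2: a period heard twice, not a double period (which would end weakly at phrase 2).

repeated period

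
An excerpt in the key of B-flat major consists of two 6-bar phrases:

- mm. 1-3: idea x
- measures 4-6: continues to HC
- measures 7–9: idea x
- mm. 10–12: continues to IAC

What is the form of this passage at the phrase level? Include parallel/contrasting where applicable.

Phrase 1 ends with a half cadence (weaker) and phrase 2 with an imperfect authentic cadence (stronger): antecedent + consequent = a period.
The two phrases open with the same material (x / x), so the period is parallel.

parallel period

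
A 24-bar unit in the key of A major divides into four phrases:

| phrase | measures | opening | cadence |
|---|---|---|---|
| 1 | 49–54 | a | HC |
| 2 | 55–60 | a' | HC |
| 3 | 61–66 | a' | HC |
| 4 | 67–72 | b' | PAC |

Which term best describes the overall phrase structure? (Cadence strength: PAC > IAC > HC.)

Four phrases in two halves: the first half (mm. 49–60) ends with a half cadence, the second (bars 61–72) with a perfect authentic cadence — a large antecedent–consequent pair, i.e. a double period.
Phrase 3 begins with the same material as phrase 1, making it parallel.

parallel double period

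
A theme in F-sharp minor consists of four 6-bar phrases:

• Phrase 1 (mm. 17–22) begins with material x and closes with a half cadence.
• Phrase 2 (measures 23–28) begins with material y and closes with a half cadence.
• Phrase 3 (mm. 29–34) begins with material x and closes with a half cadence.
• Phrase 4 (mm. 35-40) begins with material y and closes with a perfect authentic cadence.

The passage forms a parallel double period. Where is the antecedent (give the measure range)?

measures 17–28

In a double period the four phrases pair into a large antecedent (phrases 1–2, ending half cadence) and a large consequent (phrases 3–4, ending perfect authentic cadence). The antecedent spans mm. 17–28.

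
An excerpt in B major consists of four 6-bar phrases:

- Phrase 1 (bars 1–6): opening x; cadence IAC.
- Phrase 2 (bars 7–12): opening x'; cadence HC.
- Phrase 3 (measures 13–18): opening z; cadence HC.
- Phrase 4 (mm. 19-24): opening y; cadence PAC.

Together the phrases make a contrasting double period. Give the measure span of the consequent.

measures 13–24

In a double period the first pair of phrases (ending half cadence) is the large antecedent and the second pair (ending perfect authentic cadence) is the large consequent; the consequent is measures 13–24.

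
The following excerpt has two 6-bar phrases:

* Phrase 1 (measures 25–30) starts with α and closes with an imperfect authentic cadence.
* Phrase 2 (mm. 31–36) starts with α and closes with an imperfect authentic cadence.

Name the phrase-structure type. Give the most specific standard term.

Both phrases have the same opening (α) and the same cadence (imperfect authentic cadence): the second is a restatement, not a consequent, so this is a repeated phrase rather than a period.

repeated phrase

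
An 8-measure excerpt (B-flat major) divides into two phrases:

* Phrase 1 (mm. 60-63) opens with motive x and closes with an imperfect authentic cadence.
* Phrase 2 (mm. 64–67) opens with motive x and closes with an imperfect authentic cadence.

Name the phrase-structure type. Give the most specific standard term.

repeated phrase

Both phrases have the same opening (x) and the same cadence (imperfect authentic cadence): the second is a restatement, not a consequent, so this is a repeated phrase rather than a period.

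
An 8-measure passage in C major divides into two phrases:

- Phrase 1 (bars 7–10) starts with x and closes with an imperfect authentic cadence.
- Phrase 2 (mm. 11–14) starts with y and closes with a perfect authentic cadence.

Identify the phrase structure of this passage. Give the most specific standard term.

contrasting period

Phrase 1 ends with an imperfect authentic cadence (weaker) and phrase 2 with a perfect authentic cadence (stronger): antecedent + consequent = a period.
The two phrases open with different material (x / y), so the period is contrasting.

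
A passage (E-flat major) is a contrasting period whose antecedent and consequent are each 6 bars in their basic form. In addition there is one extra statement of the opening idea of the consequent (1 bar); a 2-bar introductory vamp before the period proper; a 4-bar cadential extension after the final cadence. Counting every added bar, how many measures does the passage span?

Basic contrasting period: 6 + 6 = 12 bars.
12 (basic form) + 1 (extra statement) + 2 (introduction) + 4 (cadential extension) = 19.

19 measures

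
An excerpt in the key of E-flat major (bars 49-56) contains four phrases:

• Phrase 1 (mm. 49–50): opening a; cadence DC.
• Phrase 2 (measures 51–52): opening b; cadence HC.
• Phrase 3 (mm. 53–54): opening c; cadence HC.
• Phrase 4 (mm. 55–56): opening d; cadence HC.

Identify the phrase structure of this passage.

phrase group

Phrase 4 ends with a half cadence, no stronger than phrase 2's half cadence, so the four phrases do not form a double period; nor do phrases 3–4 duplicate 1–2, so it is not a repeated period. With no phrase reaching a conclusive cadence, the passage is a phrase group.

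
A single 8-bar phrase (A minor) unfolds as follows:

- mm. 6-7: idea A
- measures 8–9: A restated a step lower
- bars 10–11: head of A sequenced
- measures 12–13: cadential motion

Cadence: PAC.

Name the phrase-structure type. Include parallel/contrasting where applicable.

sentence

Basic idea (mm. 6–7) + its repetition (bars 8–9) form the presentation; fragmentation and cadence (mm. 10–13) form the continuation — the 8-bar whole is a sentence.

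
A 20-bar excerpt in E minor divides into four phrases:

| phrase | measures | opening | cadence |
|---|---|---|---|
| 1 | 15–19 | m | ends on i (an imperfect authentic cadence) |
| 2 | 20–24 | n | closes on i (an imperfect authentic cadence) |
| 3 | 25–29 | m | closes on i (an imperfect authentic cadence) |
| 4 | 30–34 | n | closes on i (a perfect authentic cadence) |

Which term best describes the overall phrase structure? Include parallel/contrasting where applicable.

Four phrases in two halves: the first half (mm. 15–24) ends with an imperfect authentic cadence, the second (mm. 25–34) with a perfect authentic cadence — a large antecedent–consequent pair, i.e. a double period.
Phrase 3 begins with the same material as phrase 1, making it parallel.

parallel double period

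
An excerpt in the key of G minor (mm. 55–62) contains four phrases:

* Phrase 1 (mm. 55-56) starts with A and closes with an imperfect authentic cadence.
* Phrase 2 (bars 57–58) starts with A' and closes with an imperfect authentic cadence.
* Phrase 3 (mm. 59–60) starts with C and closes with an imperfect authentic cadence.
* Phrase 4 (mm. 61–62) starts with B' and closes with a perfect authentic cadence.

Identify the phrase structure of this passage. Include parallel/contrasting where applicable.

contrasting double period

Four phrases in two halves: the first half (mm. 55-58) ends with an imperfect authentic cadence, the second (bars 59-62) with a perfect authentic cadence — a large antecedent–consequent pair, i.e. a double period.
Phrase 3 begins with different material from phrase 1, making it contrasting.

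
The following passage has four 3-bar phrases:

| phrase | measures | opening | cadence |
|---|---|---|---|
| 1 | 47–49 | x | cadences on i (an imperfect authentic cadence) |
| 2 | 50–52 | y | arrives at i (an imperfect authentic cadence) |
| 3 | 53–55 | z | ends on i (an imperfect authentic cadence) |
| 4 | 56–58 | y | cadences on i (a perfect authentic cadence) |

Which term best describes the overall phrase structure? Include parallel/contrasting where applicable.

contrasting double period

Four phrases in two halves: the first half (measures 47–52) ends with an imperfect authentic cadence, the second (mm. 53-58) with a perfect authentic cadence — a large antecedent–consequent pair, i.e. a double period.
Phrase 3 begins with different material from phrase 1, making it contrasting.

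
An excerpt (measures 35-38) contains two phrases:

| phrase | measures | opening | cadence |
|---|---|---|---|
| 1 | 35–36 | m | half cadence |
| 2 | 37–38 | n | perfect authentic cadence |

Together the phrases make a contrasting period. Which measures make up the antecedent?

measures 35–36

The phrase ending with the weaker cadence (half cadence) is the antecedent; the one ending more conclusively (perfect authentic cadence) is the consequent. The antecedent is measures 35–36.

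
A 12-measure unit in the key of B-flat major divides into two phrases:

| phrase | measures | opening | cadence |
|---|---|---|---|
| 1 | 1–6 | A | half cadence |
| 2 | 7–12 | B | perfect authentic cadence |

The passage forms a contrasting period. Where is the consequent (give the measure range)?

measures 7–12

The antecedent is the phrase ending with the weaker cadence (half cadence, phrase 1) and the consequent the one ending more conclusively (perfect authentic cadence, phrase 2); the consequent is mm. 7–12.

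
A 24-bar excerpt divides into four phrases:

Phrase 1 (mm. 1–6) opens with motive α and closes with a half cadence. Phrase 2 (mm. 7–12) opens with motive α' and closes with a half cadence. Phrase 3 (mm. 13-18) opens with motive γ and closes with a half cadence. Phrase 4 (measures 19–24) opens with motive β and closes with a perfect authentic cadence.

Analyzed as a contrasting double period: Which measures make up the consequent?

In a double period the four phrases pair into a large antecedent (phrases 1–2, ending half cadence) and a large consequent (phrases 3–4, ending perfect authentic cadence). The consequent spans mm. 13–24.

measures 13–24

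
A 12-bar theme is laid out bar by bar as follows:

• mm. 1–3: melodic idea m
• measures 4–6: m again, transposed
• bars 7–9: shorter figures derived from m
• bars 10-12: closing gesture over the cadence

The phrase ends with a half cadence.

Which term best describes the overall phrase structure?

Basic idea (measures 1-3) + its repetition (measures 4–6) form the presentation; fragmentation and cadence (bars 7–12) form the continuation — the 12-bar whole is a sentence.

sentence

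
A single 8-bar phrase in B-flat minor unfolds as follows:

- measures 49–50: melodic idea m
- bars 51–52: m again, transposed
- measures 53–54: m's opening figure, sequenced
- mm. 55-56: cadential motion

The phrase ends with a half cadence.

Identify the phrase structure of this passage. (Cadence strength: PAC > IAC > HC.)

sentence

Basic idea (mm. 49–50) + its repetition (measures 51-52) form the presentation; fragmentation and cadence (measures 53–56) form the continuation — the 8-bar whole is a sentence.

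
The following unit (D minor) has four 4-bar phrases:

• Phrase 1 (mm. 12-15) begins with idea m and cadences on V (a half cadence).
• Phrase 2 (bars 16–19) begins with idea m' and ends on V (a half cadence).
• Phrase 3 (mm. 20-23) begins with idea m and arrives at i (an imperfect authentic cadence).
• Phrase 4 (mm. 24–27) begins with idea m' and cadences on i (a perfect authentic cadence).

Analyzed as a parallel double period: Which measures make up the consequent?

measures 20–27

In a double period the four phrases pair into a large antecedent (phrases 1–2, ending half cadence) and a large consequent (phrases 3–4, ending perfect authentic cadence). The consequent spans bars 20–27.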